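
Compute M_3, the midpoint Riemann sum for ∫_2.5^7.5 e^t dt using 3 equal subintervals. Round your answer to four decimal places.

1603.6946

Δt = (7.5 − 2.5)/3 = 5/3.
Midpoints: 10/3, 5, 20/3.
f(10/3) ≈ 28.0316, f(5) ≈ 148.4132, f(20/3) ≈ 785.7720.
Sum = Δt · [f(10/3) + f(5) + f(20/3)].
Sum ≈ 1603.6946.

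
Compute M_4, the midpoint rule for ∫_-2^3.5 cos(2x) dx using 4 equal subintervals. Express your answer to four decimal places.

Δx = (3.5 − (-2))/4 = 1.375.
Midpoints: -1.3125, 0.0625, 1.4375, 2.8125.
f(-1.3125) ≈ -0.8695, f(0.0625) ≈ 0.9922, f(1.4375) ≈ -0.9647, f(2.8125) ≈ 0.7911.
Sum = Δx · [f(-1.3125) + f(0.0625) + f(1.4375) + f(2.8125)].
Sum ≈ -0.0700.

-0.0700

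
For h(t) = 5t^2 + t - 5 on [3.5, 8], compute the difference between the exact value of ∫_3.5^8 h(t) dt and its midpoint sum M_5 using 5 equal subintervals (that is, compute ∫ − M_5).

Exact integral: ∫_3.5^8 h(t) dt = 785.25.
M_5 = 783.73125.
Error = 785.25 − 783.73125 = 1.51875.

1.51875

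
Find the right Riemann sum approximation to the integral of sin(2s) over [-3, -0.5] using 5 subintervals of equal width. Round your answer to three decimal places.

Δs = (-0.5 − (-3))/5 = 0.5.
Right endpoints: -2.5, -2, -1.5, -1, -0.5.
f(-2.5) ≈ 0.959, f(-2) ≈ 0.757, f(-1.5) ≈ -0.141, f(-1) ≈ -0.909, f(-0.5) ≈ -0.841.
Sum = Δs · [f(-2.5) + f(-2) + f(-1.5) + f(-1) + f(-0.5)].
Sum ≈ -0.088.

-0.088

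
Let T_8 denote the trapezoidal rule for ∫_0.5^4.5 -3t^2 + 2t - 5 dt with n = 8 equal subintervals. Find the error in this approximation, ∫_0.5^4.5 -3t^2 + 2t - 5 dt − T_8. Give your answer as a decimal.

0.5

Exact integral: ∫_0.5^4.5 f(t) dt = -91.
T_8 = -91.5.
Error = -91 − (-91.5) = 0.5.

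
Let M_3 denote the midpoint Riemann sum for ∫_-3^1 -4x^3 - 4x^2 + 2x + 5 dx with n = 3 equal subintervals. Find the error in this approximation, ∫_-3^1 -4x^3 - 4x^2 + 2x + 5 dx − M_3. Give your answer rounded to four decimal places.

4.7407

Exact integral: ∫_-3^1 f(x) dx ≈ 54.666667.
M_3 ≈ 49.925926.
Error ≈ 54.666667 − 49.925926 ≈ 4.7407.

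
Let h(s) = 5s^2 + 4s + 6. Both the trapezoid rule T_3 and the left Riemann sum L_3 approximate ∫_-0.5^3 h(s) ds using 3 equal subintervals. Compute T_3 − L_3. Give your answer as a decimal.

T_3 ≈ 87.67824.
L_3 ≈ 53.99074.
T_3 − L_3 = 33.6875.

33.6875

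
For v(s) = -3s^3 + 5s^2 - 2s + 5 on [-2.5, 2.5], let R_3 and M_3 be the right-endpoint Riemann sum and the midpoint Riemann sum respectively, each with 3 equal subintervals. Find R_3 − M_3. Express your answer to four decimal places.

R_3 ≈ 2.199074.
M_3 ≈ 71.296296.
R_3 − M_3 ≈ -69.0972.

-69.0972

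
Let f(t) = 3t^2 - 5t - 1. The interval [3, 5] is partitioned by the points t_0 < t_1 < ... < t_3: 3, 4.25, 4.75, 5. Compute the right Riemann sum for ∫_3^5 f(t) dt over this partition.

Subinterval widths: 1.25, 0.5, 0.25.
Right endpoints: 4.25, 4.75, 5.
f(4.25) = 31.9375, f(4.75) = 42.9375, f(5) = 49.
Sum = Σ Δt_i · f(t_i).
Sum = 73.640625.

73.640625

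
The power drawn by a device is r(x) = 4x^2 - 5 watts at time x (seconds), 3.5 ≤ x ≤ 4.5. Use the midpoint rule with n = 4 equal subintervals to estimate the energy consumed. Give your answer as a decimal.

59.3125

Δx = (4.5 − 3.5)/4 = 0.25.
Midpoints: 3.625, 3.875, 4.125, 4.375.
r(3.625) = 47.5625, r(3.875) = 55.0625, r(4.125) = 63.0625, r(4.375) = 71.5625.
Sum = Δx · [r(3.625) + r(3.875) + r(4.125) + r(4.375)].
Sum = 59.3125.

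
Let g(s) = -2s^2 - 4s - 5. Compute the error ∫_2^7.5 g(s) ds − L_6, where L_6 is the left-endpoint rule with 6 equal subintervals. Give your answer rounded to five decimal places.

Exact integral: ∫_2^7.5 g(s) ds ≈ -407.9166667.
L_6 ≈ -351.4780093.
Error ≈ -407.9166667 − (-351.4780093) ≈ -56.43866.

-56.43866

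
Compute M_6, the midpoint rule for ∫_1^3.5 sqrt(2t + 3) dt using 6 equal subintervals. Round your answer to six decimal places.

Δt = (3.5 − 1)/6 = 5/12.
Midpoints: 29/24, 1.625, 49/24, 59/24, 2.875, 79/24.
f(29/24) ≈ 2.327373, f(1.625) ≈ 2.500000, f(49/24) ≈ 2.661453, f(59/24) ≈ 2.813657, f(2.875) ≈ 2.958040, f(79/24) ≈ 3.095696.
Sum = Δt · [f(29/24) + f(1.625) + f(49/24) + ...].
Sum ≈ 6.815091.

6.815091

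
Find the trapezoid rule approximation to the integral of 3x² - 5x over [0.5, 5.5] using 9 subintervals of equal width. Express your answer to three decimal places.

Δx = (5.5 − 0.5)/9 = 5/9.
f(0.5) = -1.75, f(19/18) = -209/108, f(29/18) = -29/108, f(13/6) = 3.25, f(49/18) = 931/108, f(59/18) = 1711/108, f(23/6) = 299/12, f(79/18) = 3871/108, f(89/18) = 5251/108, f(5.5) = 63.25.
T_9 = (Δx/2)·[f(x_0) + 2f(x_1) + ... + 2f(x_{8}) + f(x_9)].
Sum ≈ 92.022.

92.022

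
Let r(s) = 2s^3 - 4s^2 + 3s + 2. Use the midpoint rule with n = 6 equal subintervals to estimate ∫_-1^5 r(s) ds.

188

Δs = (5 − (-1))/6 = 1.
Midpoints: -0.5, 0.5, 1.5, 2.5, 3.5, 4.5.
r(-0.5) = -0.75, r(0.5) = 2.75, r(1.5) = 4.25, r(2.5) = 15.75, r(3.5) = 49.25, r(4.5) = 116.75.
Sum = Δs · [r(-0.5) + r(0.5) + r(1.5) + ...].
Sum = 188.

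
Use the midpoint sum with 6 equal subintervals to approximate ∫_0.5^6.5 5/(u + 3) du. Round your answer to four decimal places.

4.9782

Δu = (6.5 − 0.5)/6 = 1.
Midpoints: 1, 2, 3, 4, 5, 6.
f(1) = 1.25, f(2) = 1, f(3) = 5/6, f(4) = 5/7, f(5) = 0.625, f(6) = 5/9.
Sum = Δu · [f(1) + f(2) + f(3) + ...].
Sum ≈ 4.9782.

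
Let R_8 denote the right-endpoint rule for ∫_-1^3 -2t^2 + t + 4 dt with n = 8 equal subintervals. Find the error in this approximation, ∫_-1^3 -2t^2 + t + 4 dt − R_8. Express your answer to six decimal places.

Exact integral: ∫_-1^3 f(t) dt ≈ 1.33333333.
R_8 = -2.
Error ≈ 1.33333333 − (-2) ≈ 3.333333.

3.333333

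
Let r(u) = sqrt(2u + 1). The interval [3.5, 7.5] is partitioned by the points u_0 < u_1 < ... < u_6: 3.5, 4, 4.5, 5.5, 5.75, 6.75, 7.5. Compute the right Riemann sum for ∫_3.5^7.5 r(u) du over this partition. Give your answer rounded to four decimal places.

14.2370

Subinterval widths: 0.5, 0.5, 1, 0.25, 1, 0.75.
Right endpoints: 4, 4.5, 5.5, 5.75, 6.75, 7.5.
r(4) ≈ 3.0000, r(4.5) ≈ 3.1623, r(5.5) ≈ 3.4641, r(5.75) ≈ 3.5355, r(6.75) ≈ 3.8079, r(7.5) ≈ 4.0000.
Sum = Σ Δu_i · r(u_i).
Sum ≈ 14.2370.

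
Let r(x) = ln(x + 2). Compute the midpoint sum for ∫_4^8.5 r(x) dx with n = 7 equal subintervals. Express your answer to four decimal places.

9.4401

Δx = (8.5 − 4)/7 = 9/14.
Midpoints: 121/28, 139/28, 157/28, 6.25, 193/28, 211/28, 229/28.
r(121/28) ≈ 1.8439, r(139/28) ≈ 1.9408, r(157/28) ≈ 2.0291, r(6.25) ≈ 2.1102, r(193/28) ≈ 2.1852, r(211/28) ≈ 2.2550, r(229/28) ≈ 2.3203.
Sum = Δx · [r(121/28) + r(139/28) + r(157/28) + ...].
Sum ≈ 9.4401.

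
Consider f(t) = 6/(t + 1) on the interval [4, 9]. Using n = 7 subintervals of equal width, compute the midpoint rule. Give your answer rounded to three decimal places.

4.155

Δt = (9 − 4)/7 = 5/7.
Midpoints: 61/14, 71/14, 81/14, 6.5, 101/14, 111/14, 121/14.
f(61/14) = 1.12, f(71/14) = 84/85, f(81/14) = 84/95, f(6.5) = 0.8, f(101/14) = 84/115, f(111/14) = 0.672, f(121/14) = 28/45.
Sum = Δt · [f(61/14) + f(71/14) + f(81/14) + ...].
Sum ≈ 4.155.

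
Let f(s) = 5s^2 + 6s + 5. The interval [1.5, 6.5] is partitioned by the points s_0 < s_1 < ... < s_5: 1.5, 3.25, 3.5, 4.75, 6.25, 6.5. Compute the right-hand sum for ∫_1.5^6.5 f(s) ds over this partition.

760.53125

Subinterval widths: 1.75, 0.25, 1.25, 1.5, 0.25.
Right endpoints: 3.25, 3.5, 4.75, 6.25, 6.5.
f(3.25) = 77.3125, f(3.5) = 87.25, f(4.75) = 146.3125, f(6.25) = 237.8125, f(6.5) = 255.25.
Sum = Σ Δs_i · f(s_i).
Sum = 760.53125.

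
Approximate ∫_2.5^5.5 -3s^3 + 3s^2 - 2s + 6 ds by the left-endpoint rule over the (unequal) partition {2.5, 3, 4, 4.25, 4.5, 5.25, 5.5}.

Subinterval widths: 0.5, 1, 0.25, 0.25, 0.75, 0.25.
Left endpoints: 2.5, 3, 4, 4.25, 4.5, 5.25.
f(2.5) = -27.125, f(3) = -54, f(4) = -146, f(4.25) = -178.609375, f(4.5) = -215.625, f(5.25) = -355.921875.
Sum = Σ Δs_i · f(s_i).
Sum = -399.4140625.

-399.4140625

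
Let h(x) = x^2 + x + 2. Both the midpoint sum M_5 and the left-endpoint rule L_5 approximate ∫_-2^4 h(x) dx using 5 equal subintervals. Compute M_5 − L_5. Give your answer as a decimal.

M_5 = 41.28.
L_5 = 32.64.
M_5 − L_5 = 8.64.

8.64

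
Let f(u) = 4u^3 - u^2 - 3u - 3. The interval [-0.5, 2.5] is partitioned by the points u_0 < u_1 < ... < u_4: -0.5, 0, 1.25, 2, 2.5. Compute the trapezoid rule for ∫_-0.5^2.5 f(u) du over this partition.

Subinterval widths: 0.5, 1.25, 0.75, 0.5.
f(-0.5) = -2.25, f(0) = -3, f(1.25) = -0.5, f(2) = 19, f(2.5) = 45.75.
On each subinterval the trapezoid contributes (Δu_i/2)·[f(u_{i-1}) + f(u_i)].
Sum = 19.625.

19.625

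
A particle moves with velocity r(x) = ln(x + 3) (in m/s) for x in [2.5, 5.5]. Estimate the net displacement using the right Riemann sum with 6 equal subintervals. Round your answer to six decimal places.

Δx = (5.5 − 2.5)/6 = 0.5.
Right endpoints: 3, 3.5, 4, 4.5, 5, 5.5.
r(3) ≈ 1.791759, r(3.5) ≈ 1.871802, r(4) ≈ 1.945910, r(4.5) ≈ 2.014903, r(5) ≈ 2.079442, r(5.5) ≈ 2.140066.
Sum = Δx · [r(3) + r(3.5) + r(4) + ...].
Sum ≈ 5.921941.

5.921941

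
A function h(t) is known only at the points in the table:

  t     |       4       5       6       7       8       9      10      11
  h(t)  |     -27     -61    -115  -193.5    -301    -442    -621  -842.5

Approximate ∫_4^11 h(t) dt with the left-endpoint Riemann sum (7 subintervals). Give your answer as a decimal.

-1760.5

Δt = 1.
Sum = 1·[(-27) + (-61) + (-115) + (-193.5) + (-301) + (-442) + (-621)] = -1760.5.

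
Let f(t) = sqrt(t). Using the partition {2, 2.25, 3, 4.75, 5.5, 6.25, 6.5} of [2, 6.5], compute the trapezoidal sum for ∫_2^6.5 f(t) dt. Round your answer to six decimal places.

9.143747

Subinterval widths: 0.25, 0.75, 1.75, 0.75, 0.75, 0.25.
f(2) ≈ 1.414214, f(2.25) ≈ 1.500000, f(3) ≈ 1.732051, f(4.75) ≈ 2.179449, f(5.5) ≈ 2.345208, f(6.25) ≈ 2.500000, f(6.5) ≈ 2.549510.
On each subinterval the trapezoid contributes (Δt_i/2)·[f(t_{i-1}) + f(t_i)].
Sum ≈ 9.143747.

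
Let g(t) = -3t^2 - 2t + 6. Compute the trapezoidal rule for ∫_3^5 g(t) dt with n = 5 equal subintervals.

-102.16

Δt = (5 − 3)/5 = 0.4.
g(3) = -27, g(3.4) = -35.48, g(3.8) = -44.92, g(4.2) = -55.32, g(4.6) = -66.68, g(5) = -79.
T_5 = (Δt/2)·[g(t_0) + 2g(t_1) + ... + 2g(t_{4}) + g(t_5)].
Sum = -102.16.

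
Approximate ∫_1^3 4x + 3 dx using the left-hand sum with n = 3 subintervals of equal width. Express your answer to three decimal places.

Δx = (3 − 1)/3 = 2/3.
Left endpoints: 1, 5/3, 7/3.
f(1) = 7, f(5/3) = 29/3, f(7/3) = 37/3.
Sum = Δx · [f(1) + f(5/3) + f(7/3)].
Sum ≈ 19.333.

19.333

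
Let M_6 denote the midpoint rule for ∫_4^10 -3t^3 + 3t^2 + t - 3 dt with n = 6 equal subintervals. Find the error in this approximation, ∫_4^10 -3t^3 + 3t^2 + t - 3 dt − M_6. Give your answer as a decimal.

Exact integral: ∫_4^10 f(t) dt = -6348.
M_6 = -6318.
Error = -6348 − (-6318) = -30.

-30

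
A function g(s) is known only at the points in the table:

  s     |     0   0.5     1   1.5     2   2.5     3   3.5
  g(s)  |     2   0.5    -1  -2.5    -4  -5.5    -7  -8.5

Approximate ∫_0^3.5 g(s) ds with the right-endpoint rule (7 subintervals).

Δs = 0.5.
Sum = 0.5·[0.5 + (-1) + (-2.5) + (-4) + (-5.5) + (-7) + (-8.5)] = -14.

-14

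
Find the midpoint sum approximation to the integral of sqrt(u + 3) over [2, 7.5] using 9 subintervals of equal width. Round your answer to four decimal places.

Δu = (7.5 − 2)/9 = 11/18.
Midpoints: 83/36, 35/12, 127/36, 149/36, 4.75, 193/36, 215/36, 79/12, 259/36.
f(83/36) ≈ 2.3034, f(35/12) ≈ 2.4324, f(127/36) ≈ 2.5550, f(149/36) ≈ 2.6719, f(4.75) ≈ 2.7839, f(193/36) ≈ 2.8916, f(215/36) ≈ 2.9954, f(79/12) ≈ 3.0957, f(259/36) ≈ 3.1929.
Sum = Δu · [f(83/36) + f(35/12) + f(127/36) + ...].
Sum ≈ 15.2301.

15.2301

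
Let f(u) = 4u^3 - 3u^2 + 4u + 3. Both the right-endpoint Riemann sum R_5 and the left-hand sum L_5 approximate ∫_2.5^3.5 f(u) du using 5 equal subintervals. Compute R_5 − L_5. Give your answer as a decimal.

19

R_5 = 108.47.
L_5 = 89.47.
R_5 − L_5 = 19.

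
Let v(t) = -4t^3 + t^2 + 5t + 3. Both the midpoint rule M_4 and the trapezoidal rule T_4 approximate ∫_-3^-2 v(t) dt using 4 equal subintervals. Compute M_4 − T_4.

-0.484375

M_4 = 61.671875.
T_4 = 62.15625.
M_4 − T_4 = -0.484375.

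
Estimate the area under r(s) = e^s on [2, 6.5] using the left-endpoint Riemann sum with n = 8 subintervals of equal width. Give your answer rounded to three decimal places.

Δs = (6.5 − 2)/8 = 0.5625.
Left endpoints: 2, 2.5625, 3.125, 3.6875, 4.25, 4.8125, 5.375, 5.9375.
r(2) ≈ 7.389, r(2.5625) ≈ 12.968, r(3.125) ≈ 22.760, r(3.6875) ≈ 39.945, r(4.25) ≈ 70.105, r(4.8125) ≈ 123.039, r(5.375) ≈ 215.940, r(5.9375) ≈ 378.986.
Sum = Δs · [r(2) + r(2.5625) + r(3.125) + ...].
Sum ≈ 490.012.

490.012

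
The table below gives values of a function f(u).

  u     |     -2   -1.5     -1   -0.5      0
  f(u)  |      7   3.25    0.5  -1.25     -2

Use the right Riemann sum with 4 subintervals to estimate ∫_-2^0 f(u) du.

0.25

Δu = 0.5.
Sum = 0.5·[3.25 + 0.5 + (-1.25) + (-2)] = 0.25.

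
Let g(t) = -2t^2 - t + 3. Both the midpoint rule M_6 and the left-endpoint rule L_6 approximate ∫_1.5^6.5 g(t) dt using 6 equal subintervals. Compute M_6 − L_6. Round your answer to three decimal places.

M_6 ≈ -185.25463.
L_6 ≈ -151.57407.
M_6 − L_6 ≈ -33.681.

-33.681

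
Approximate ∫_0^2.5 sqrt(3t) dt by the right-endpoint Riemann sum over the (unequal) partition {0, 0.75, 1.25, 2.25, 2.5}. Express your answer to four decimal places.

5.3760

Subinterval widths: 0.75, 0.5, 1, 0.25.
Right endpoints: 0.75, 1.25, 2.25, 2.5.
f(0.75) ≈ 1.5000, f(1.25) ≈ 1.9365, f(2.25) ≈ 2.5981, f(2.5) ≈ 2.7386.
Sum = Σ Δt_i · f(t_i).
Sum ≈ 5.3760.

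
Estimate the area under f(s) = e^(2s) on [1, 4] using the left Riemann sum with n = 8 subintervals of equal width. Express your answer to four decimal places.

998.2886

Δs = (4 − 1)/8 = 0.375.
Left endpoints: 1, 1.375, 1.75, 2.125, 2.5, 2.875, 3.25, 3.625.
f(1) ≈ 7.3891, f(1.375) ≈ 15.6426, f(1.75) ≈ 33.1155, f(2.125) ≈ 70.1054, f(2.5) ≈ 148.4132, f(2.875) ≈ 314.1907, f(3.25) ≈ 665.1416, f(3.625) ≈ 1408.1048.
Sum = Δs · [f(1) + f(1.375) + f(1.75) + ...].
Sum ≈ 998.2886.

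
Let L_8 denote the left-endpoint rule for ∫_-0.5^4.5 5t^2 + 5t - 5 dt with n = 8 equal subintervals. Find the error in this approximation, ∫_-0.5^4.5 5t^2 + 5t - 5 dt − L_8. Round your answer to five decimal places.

Exact integral: ∫_-0.5^4.5 f(t) dt ≈ 177.0833333.
L_8 = 139.6484375.
Error ≈ 177.0833333 − 139.6484375 ≈ 37.43490.

37.43490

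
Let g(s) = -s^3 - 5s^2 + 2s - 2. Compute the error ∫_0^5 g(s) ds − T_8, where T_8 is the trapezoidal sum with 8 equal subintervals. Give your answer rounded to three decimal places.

4.069

Exact integral: ∫_0^5 g(s) ds ≈ -349.58333.
T_8 = -353.65234375.
Error ≈ -349.58333 − (-353.65234375) ≈ 4.069.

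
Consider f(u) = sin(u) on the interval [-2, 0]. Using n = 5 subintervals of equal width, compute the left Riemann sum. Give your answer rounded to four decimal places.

Δu = (0 − (-2))/5 = 0.4.
Left endpoints: -2, -1.6, -1.2, -0.8, -0.4.
f(-2) ≈ -0.9093, f(-1.6) ≈ -0.9996, f(-1.2) ≈ -0.9320, f(-0.8) ≈ -0.7174, f(-0.4) ≈ -0.3894.
Sum = Δu · [f(-2) + f(-1.6) + f(-1.2) + f(-0.8) + f(-0.4)].
Sum ≈ -1.5791.

-1.5791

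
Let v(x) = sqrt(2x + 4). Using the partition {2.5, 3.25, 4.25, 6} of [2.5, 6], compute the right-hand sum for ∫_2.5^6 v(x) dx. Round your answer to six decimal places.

Subinterval widths: 0.75, 1, 1.75.
Right endpoints: 3.25, 4.25, 6.
v(3.25) ≈ 3.240370, v(4.25) ≈ 3.535534, v(6) ≈ 4.000000.
Sum = Σ Δx_i · v(x_i).
Sum ≈ 12.965812.

12.965812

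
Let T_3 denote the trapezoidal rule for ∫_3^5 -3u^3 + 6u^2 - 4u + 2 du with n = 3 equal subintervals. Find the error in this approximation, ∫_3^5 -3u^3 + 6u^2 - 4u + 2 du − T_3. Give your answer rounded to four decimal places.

Exact integral: ∫_3^5 f(u) du = -240.
T_3 ≈ -244.444444.
Error ≈ -240 − (-244.444444) ≈ 4.4444.

4.4444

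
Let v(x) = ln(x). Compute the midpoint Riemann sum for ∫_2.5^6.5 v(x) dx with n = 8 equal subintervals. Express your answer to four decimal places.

Δx = (6.5 − 2.5)/8 = 0.5.
Midpoints: 2.75, 3.25, 3.75, 4.25, 4.75, 5.25, 5.75, 6.25.
v(2.75) ≈ 1.0116, v(3.25) ≈ 1.1787, v(3.75) ≈ 1.3218, v(4.25) ≈ 1.4469, v(4.75) ≈ 1.5581, v(5.25) ≈ 1.6582, v(5.75) ≈ 1.7492, v(6.25) ≈ 1.8326.
Sum = Δx · [v(2.75) + v(3.25) + v(3.75) + ...].
Sum ≈ 5.8785.

5.8785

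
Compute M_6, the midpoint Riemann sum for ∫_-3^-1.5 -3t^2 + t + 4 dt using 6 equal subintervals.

-20.9765625

Δt = (-1.5 − (-3))/6 = 0.25.
Midpoints: -2.875, -2.625, -2.375, -2.125, -1.875, -1.625.
f(-2.875) = -23.671875, f(-2.625) = -19.296875, f(-2.375) = -15.296875, f(-2.125) = -11.671875, f(-1.875) = -8.421875, f(-1.625) = -5.546875.
Sum = Δt · [f(-2.875) + f(-2.625) + f(-2.375) + ...].
Sum = -20.9765625.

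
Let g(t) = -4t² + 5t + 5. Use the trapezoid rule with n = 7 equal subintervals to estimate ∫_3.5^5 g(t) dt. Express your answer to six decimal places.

-70.170918

Δt = (5 − 3.5)/7 = 3/14.
g(3.5) = -26.5, g(26/7) = -1549/49, g(55/14) = -3635/98, g(29/7) = -2104/49, g(61/14) = -4817/98, g(32/7) = -2731/49, g(67/14) = -6143/98, g(5) = -70.
T_7 = (Δt/2)·[g(t_0) + 2g(t_1) + ... + 2g(t_{6}) + g(t_7)].
Sum ≈ -70.170918.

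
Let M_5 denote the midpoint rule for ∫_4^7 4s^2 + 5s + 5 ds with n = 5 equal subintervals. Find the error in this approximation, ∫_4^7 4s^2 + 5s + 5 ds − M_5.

Exact integral: ∫_4^7 f(s) ds = 469.5.
M_5 = 469.14.
Error = 469.5 − 469.14 = 0.36.

0.36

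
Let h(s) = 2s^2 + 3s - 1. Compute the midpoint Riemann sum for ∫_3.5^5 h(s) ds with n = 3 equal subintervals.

Δs = (5 − 3.5)/3 = 0.5.
Midpoints: 3.75, 4.25, 4.75.
h(3.75) = 38.375, h(4.25) = 47.875, h(4.75) = 58.375.
Sum = Δs · [h(3.75) + h(4.25) + h(4.75)].
Sum = 72.3125.

72.3125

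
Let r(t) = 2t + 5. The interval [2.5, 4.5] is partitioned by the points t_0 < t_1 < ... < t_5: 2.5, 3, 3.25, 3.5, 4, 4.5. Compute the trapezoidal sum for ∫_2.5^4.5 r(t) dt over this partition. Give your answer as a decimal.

24

Subinterval widths: 0.5, 0.25, 0.25, 0.5, 0.5.
r(2.5) = 10, r(3) = 11, r(3.25) = 11.5, r(3.5) = 12, r(4) = 13, r(4.5) = 14.
On each subinterval the trapezoid contributes (Δt_i/2)·[r(t_{i-1}) + r(t_i)].
Sum = 24.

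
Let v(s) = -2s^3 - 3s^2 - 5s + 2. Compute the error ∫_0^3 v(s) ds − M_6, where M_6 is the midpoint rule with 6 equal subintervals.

-0.75

Exact integral: ∫_0^3 v(s) ds = -84.
M_6 = -83.25.
Error = -84 − (-83.25) = -0.75.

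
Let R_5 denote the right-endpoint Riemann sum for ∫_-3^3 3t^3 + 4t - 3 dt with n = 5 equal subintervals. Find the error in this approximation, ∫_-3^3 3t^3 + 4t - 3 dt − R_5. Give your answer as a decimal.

-111.6

Exact integral: ∫_-3^3 f(t) dt = -18.
R_5 = 93.6.
Error = -18 − 93.6 = -111.6.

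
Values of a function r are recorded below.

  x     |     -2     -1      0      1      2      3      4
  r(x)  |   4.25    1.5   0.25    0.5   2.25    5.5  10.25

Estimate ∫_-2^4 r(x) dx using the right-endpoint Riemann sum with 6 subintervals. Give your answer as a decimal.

Δx = 1.
Sum = 1·[1.5 + 0.25 + 0.5 + 2.25 + 5.5 + 10.25] = 20.25.

20.25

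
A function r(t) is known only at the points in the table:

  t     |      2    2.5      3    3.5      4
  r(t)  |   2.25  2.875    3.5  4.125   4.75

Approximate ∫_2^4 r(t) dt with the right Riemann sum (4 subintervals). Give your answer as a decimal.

Δt = 0.5.
Sum = 0.5·[2.875 + 3.5 + 4.125 + 4.75] = 7.625.

7.625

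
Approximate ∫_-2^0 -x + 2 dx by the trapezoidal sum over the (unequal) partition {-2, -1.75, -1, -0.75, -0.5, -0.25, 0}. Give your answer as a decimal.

Subinterval widths: 0.25, 0.75, 0.25, 0.25, 0.25, 0.25.
f(-2) = 4, f(-1.75) = 3.75, f(-1) = 3, f(-0.75) = 2.75, f(-0.5) = 2.5, f(-0.25) = 2.25, f(0) = 2.
On each subinterval the trapezoid contributes (Δx_i/2)·[f(x_{i-1}) + f(x_i)].
Sum = 6.

6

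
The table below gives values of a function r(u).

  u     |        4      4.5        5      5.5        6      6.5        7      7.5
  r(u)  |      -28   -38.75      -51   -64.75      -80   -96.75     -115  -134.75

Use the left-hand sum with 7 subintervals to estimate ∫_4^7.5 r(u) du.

Δu = 0.5.
Sum = 0.5·[(-28) + (-38.75) + (-51) + (-64.75) + (-80) + (-96.75) + (-115)] = -237.125.

-237.125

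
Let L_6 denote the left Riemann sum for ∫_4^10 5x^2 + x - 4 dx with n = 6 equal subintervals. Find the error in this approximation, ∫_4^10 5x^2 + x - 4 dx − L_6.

208

Exact integral: ∫_4^10 f(x) dx = 1578.
L_6 = 1370.
Error = 1578 − 1370 = 208.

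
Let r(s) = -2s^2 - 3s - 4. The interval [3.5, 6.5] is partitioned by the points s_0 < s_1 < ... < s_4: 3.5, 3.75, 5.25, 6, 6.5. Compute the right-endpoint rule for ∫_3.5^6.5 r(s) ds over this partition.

-247.65625

Subinterval widths: 0.25, 1.5, 0.75, 0.5.
Right endpoints: 3.75, 5.25, 6, 6.5.
r(3.75) = -43.375, r(5.25) = -74.875, r(6) = -94, r(6.5) = -108.
Sum = Σ Δs_i · r(s_i).
Sum = -247.65625.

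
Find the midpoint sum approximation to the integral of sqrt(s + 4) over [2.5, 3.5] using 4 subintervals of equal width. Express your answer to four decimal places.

2.6452

Δs = (3.5 − 2.5)/4 = 0.25.
Midpoints: 2.625, 2.875, 3.125, 3.375.
f(2.625) ≈ 2.5739, f(2.875) ≈ 2.6220, f(3.125) ≈ 2.6693, f(3.375) ≈ 2.7157.
Sum = Δs · [f(2.625) + f(2.875) + f(3.125) + f(3.375)].
Sum ≈ 2.6452.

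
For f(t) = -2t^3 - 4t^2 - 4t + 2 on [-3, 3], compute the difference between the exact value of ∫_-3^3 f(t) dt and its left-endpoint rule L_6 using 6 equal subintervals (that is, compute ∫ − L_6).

Exact integral: ∫_-3^3 f(t) dt = -60.
L_6 = 2.
Error = -60 − 2 = -62.

-62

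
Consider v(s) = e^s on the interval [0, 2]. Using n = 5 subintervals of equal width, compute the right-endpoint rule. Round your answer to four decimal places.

7.7518

Δs = (2 − 0)/5 = 0.4.
Right endpoints: 0.4, 0.8, 1.2, 1.6, 2.
v(0.4) ≈ 1.4918, v(0.8) ≈ 2.2255, v(1.2) ≈ 3.3201, v(1.6) ≈ 4.9530, v(2) ≈ 7.3891.
Sum = Δs · [v(0.4) + v(0.8) + v(1.2) + v(1.6) + v(2)].
Sum ≈ 7.7518.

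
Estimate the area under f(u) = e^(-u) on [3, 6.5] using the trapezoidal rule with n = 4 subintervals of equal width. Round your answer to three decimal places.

Δu = (6.5 − 3)/4 = 0.875.
f(3) ≈ 0.050, f(3.875) ≈ 0.021, f(4.75) ≈ 0.009, f(5.625) ≈ 0.004, f(6.5) ≈ 0.002.
T_4 = (Δu/2)·[f(u_0) + 2f(u_1) + 2f(u_2) + 2f(u_3) + f(u_4)].
Sum ≈ 0.051.

0.051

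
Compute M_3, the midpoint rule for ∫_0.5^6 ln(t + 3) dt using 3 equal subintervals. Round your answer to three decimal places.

9.914

Δt = (6 − 0.5)/3 = 11/6.
Midpoints: 17/12, 3.25, 61/12.
f(17/12) ≈ 1.485, f(3.25) ≈ 1.833, f(61/12) ≈ 2.090.
Sum = Δt · [f(17/12) + f(3.25) + f(61/12)].
Sum ≈ 9.914.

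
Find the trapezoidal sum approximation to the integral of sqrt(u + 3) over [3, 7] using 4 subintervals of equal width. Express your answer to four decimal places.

Δu = (7 − 3)/4 = 1.
f(3) ≈ 2.4495, f(4) ≈ 2.6458, f(5) ≈ 2.8284, f(6) ≈ 3.0000, f(7) ≈ 3.1623.
T_4 = (Δu/2)·[f(u_0) + 2f(u_1) + 2f(u_2) + 2f(u_3) + f(u_4)].
Sum ≈ 11.2801.

11.2801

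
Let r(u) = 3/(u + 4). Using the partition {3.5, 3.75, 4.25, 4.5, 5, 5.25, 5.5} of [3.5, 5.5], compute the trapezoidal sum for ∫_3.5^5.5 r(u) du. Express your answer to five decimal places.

0.70943

Subinterval widths: 0.25, 0.5, 0.25, 0.5, 0.25, 0.25.
r(3.5) = 0.4, r(3.75) = 12/31, r(4.25) = 4/11, r(4.5) = 6/17, r(5) = 1/3, r(5.25) = 12/37, r(5.5) = 6/19.
On each subinterval the trapezoid contributes (Δu_i/2)·[r(u_{i-1}) + r(u_i)].
Sum ≈ 0.70943.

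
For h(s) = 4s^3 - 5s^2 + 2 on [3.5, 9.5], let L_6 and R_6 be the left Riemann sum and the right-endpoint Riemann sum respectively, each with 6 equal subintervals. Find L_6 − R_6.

-2868

L_6 = 5288.5.
R_6 = 8156.5.
L_6 − R_6 = -2868.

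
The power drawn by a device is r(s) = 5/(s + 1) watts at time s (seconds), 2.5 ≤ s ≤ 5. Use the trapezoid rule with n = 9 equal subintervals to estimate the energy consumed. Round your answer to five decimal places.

Δs = (5 − 2.5)/9 = 5/18.
r(2.5) = 10/7, r(25/9) = 45/34, r(55/18) = 90/73, r(10/3) = 15/13, r(65/18) = 90/83, r(35/9) = 45/44, r(25/6) = 30/31, r(40/9) = 45/49, r(85/18) = 90/103, r(5) = 5/6.
T_9 = (Δs/2)·[r(s_0) + 2r(s_1) + ... + 2r(s_{8}) + r(s_9)].
Sum ≈ 2.69671.

2.69671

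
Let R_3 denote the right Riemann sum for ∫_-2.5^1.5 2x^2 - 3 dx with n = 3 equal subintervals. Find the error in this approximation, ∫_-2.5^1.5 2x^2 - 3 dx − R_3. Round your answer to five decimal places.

Exact integral: ∫_-2.5^1.5 f(x) dx ≈ 0.6666667.
R_3 ≈ -2.2962963.
Error ≈ 0.6666667 − (-2.2962963) ≈ 2.96296.

2.96296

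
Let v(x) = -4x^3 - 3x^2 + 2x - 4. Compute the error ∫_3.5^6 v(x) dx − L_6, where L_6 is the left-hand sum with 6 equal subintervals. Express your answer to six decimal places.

-153.732639

Exact integral: ∫_3.5^6 v(x) dx = -1305.3125.
L_6 ≈ -1151.57986111.
Error ≈ -1305.3125 − (-1151.57986111) ≈ -153.732639.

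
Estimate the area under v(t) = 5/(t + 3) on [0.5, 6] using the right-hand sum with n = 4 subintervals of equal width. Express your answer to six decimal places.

Δt = (6 − 0.5)/4 = 1.375.
Right endpoints: 1.875, 3.25, 4.625, 6.
v(1.875) = 40/39, v(3.25) = 0.8, v(4.625) = 40/61, v(6) = 5/9.
Sum = Δt · [v(1.875) + v(3.25) + v(4.625) + v(6)].
Sum ≈ 4.175785.

4.175785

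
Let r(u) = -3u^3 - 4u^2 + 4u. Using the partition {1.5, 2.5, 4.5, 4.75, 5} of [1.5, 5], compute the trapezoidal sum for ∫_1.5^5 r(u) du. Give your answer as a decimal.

Subinterval widths: 1, 2, 0.25, 0.25.
r(1.5) = -13.125, r(2.5) = -61.875, r(4.5) = -336.375, r(4.75) = -392.765625, r(5) = -455.
On each subinterval the trapezoid contributes (Δu_i/2)·[r(u_{i-1}) + r(u_i)].
Sum = -632.86328125.

-632.86328125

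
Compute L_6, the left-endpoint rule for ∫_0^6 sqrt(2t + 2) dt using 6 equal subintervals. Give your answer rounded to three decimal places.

15.319

Δt = (6 − 0)/6 = 1.
Left endpoints: 0, 1, 2, 3, 4, 5.
f(0) ≈ 1.414, f(1) ≈ 2.000, f(2) ≈ 2.449, f(3) ≈ 2.828, f(4) ≈ 3.162, f(5) ≈ 3.464.
Sum = Δt · [f(0) + f(1) + f(2) + ...].
Sum ≈ 15.319.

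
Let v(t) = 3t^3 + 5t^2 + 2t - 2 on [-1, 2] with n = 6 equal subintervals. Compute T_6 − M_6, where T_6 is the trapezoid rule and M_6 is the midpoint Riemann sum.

1.78125

T_6 = 24.4375.
M_6 = 22.65625.
T_6 − M_6 = 1.78125.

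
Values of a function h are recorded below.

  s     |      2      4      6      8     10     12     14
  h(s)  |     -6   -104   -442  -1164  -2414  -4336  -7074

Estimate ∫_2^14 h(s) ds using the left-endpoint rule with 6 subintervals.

-16932

Δs = 2.
Sum = 2·[(-6) + (-104) + (-442) + (-1164) + (-2414) + (-4336)] = -16932.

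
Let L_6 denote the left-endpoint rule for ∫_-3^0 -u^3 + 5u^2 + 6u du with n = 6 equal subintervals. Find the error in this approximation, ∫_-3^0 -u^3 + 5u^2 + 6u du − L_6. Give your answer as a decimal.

Exact integral: ∫_-3^0 f(u) du = 38.25.
L_6 = 52.9375.
Error = 38.25 − 52.9375 = -14.6875.

-14.6875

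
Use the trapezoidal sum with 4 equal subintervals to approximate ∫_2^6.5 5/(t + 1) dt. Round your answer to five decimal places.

Δt = (6.5 − 2)/4 = 1.125.
f(2) = 5/3, f(3.125) = 40/33, f(4.25) = 20/21, f(5.375) = 40/51, f(6.5) = 2/3.
T_4 = (Δt/2)·[f(t_0) + 2f(t_1) + 2f(t_2) + 2f(t_3) + f(t_4)].
Sum ≈ 4.62992.

4.62992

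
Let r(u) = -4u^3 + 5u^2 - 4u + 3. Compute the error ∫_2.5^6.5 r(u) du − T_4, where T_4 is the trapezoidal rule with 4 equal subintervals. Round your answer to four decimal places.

Exact integral: ∫_2.5^6.5 r(u) du ≈ -1374.333333.
T_4 = -1407.
Error ≈ -1374.333333 − (-1407) ≈ 32.6667.

32.6667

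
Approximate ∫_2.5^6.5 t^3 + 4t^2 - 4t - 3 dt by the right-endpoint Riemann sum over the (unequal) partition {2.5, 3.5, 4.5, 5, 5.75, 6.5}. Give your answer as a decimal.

860.23828125

Subinterval widths: 1, 1, 0.5, 0.75, 0.75.
Right endpoints: 3.5, 4.5, 5, 5.75, 6.5.
f(3.5) = 74.875, f(4.5) = 151.125, f(5) = 202, f(5.75) = 296.359375, f(6.5) = 414.625.
Sum = Σ Δt_i · f(t_i).
Sum = 860.23828125.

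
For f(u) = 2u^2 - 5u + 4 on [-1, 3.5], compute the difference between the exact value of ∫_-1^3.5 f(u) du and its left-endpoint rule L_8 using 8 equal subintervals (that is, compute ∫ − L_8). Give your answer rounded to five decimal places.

-0.47461

Exact integral: ∫_-1^3.5 f(u) du = 19.125.
L_8 ≈ 19.5996094.
Error ≈ 19.125 − 19.5996094 ≈ -0.47461.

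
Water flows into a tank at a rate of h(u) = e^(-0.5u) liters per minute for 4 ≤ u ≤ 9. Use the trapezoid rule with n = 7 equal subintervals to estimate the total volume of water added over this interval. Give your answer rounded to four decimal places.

Δu = (9 − 4)/7 = 5/7.
h(4) ≈ 0.1353, h(33/7) ≈ 0.0947, h(38/7) ≈ 0.0663, h(43/7) ≈ 0.0464, h(48/7) ≈ 0.0324, h(53/7) ≈ 0.0227, h(58/7) ≈ 0.0159, h(9) ≈ 0.0111.
T_7 = (Δu/2)·[h(u_0) + 2h(u_1) + ... + 2h(u_{6}) + h(u_7)].
Sum ≈ 0.2511.

0.2511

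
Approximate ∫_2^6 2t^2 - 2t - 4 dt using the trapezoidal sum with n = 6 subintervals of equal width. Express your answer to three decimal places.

91.259

Δt = (6 − 2)/6 = 2/3.
f(2) = 0, f(8/3) = 44/9, f(10/3) = 104/9, f(4) = 20, f(14/3) = 272/9, f(16/3) = 380/9, f(6) = 56.
T_6 = (Δt/2)·[f(t_0) + 2f(t_1) + ... + 2f(t_{5}) + f(t_6)].
Sum ≈ 91.259.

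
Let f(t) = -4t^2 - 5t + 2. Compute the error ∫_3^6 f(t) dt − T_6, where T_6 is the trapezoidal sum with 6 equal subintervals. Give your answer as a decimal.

0.5

Exact integral: ∫_3^6 f(t) dt = -313.5.
T_6 = -314.
Error = -313.5 − (-314) = 0.5.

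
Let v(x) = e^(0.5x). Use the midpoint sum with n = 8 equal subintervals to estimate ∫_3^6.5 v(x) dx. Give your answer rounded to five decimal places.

Δx = (6.5 − 3)/8 = 0.4375.
Midpoints: 3.21875, 3.65625, 4.09375, 4.53125, 4.96875, 5.40625, 5.84375, 6.28125.
v(3.21875) ≈ 4.99969, v(3.65625) ≈ 6.22221, v(4.09375) ≈ 7.74366, v(4.53125) ≈ 9.63715, v(4.96875) ≈ 11.99362, v(5.40625) ≈ 14.92630, v(5.84375) ≈ 18.57608, v(6.28125) ≈ 23.11831.
Sum = Δx · [v(3.21875) + v(3.65625) + v(4.09375) + ...].
Sum ≈ 42.53245.

42.53245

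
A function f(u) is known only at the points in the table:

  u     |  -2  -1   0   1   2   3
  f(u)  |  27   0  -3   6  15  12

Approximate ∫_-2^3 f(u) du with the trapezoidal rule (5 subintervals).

Δu = 1.
T_5 = (1/2)·[27 + 2·0 + 2·(-3) + 2·6 + 2·15 + 12] = 37.5.

37.5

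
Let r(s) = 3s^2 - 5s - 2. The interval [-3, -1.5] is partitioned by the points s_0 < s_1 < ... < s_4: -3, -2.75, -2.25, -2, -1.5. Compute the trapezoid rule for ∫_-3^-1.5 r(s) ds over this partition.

37.640625

Subinterval widths: 0.25, 0.5, 0.25, 0.5.
r(-3) = 40, r(-2.75) = 34.4375, r(-2.25) = 24.4375, r(-2) = 20, r(-1.5) = 12.25.
On each subinterval the trapezoid contributes (Δs_i/2)·[r(s_{i-1}) + r(s_i)].
Sum = 37.640625.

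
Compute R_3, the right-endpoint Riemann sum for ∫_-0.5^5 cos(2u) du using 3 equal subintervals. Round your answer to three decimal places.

Δu = (5 − (-0.5))/3 = 11/6.
Right endpoints: 4/3, 19/6, 5.
f(4/3) ≈ -0.889, f(19/6) ≈ 0.999, f(5) ≈ -0.839.
Sum = Δu · [f(4/3) + f(19/6) + f(5)].
Sum ≈ -1.338.

-1.338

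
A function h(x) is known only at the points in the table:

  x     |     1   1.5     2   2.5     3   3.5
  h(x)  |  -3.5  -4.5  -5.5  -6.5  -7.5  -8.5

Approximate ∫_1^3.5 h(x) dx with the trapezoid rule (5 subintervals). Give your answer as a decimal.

-15

Δx = 0.5.
T_5 = (0.5/2)·[(-3.5) + 2·(-4.5) + 2·(-5.5) + 2·(-6.5) + 2·(-7.5) + (-8.5)] = -15.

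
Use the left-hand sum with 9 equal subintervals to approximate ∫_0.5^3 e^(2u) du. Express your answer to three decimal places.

Δu = (3 − 0.5)/9 = 5/18.
Left endpoints: 0.5, 7/9, 19/18, 4/3, 29/18, 17/9, 13/6, 22/9, 49/18.
f(0.5) ≈ 2.718, f(7/9) ≈ 4.738, f(19/18) ≈ 8.257, f(4/3) ≈ 14.392, f(29/18) ≈ 25.084, f(17/9) ≈ 43.719, f(13/6) ≈ 76.198, f(22/9) ≈ 132.806, f(49/18) ≈ 231.469.
Sum = Δu · [f(0.5) + f(7/9) + f(19/18) + ...].
Sum ≈ 149.828.

149.828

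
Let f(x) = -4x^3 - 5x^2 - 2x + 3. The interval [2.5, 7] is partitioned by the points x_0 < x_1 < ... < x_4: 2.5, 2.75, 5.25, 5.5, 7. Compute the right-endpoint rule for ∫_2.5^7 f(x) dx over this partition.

Subinterval widths: 0.25, 2.5, 0.25, 1.5.
Right endpoints: 2.75, 5.25, 5.5, 7.
f(2.75) = -123.5, f(5.25) = -724.125, f(5.5) = -824.75, f(7) = -1628.
Sum = Σ Δx_i · f(x_i).
Sum = -4489.375.

-4489.375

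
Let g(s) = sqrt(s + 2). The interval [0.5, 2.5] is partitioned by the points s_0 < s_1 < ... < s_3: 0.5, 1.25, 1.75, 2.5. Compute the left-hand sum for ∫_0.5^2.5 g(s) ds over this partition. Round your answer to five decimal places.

3.53961

Subinterval widths: 0.75, 0.5, 0.75.
Left endpoints: 0.5, 1.25, 1.75.
g(0.5) ≈ 1.58114, g(1.25) ≈ 1.80278, g(1.75) ≈ 1.93649.
Sum = Σ Δs_i · g(s_i).
Sum ≈ 3.53961.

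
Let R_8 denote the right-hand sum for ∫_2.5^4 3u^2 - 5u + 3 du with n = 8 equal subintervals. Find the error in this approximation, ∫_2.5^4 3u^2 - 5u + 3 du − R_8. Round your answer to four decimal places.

Exact integral: ∫_2.5^4 f(u) du = 28.5.
R_8 ≈ 30.565430.
Error ≈ 28.5 − 30.565430 ≈ -2.0654.

-2.0654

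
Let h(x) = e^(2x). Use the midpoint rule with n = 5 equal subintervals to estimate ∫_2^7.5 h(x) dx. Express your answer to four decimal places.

Δx = (7.5 − 2)/5 = 1.1.
Midpoints: 2.55, 3.65, 4.75, 5.85, 6.95.
h(2.55) ≈ 164.0219, h(3.65) ≈ 1480.2999, h(4.75) ≈ 13359.7268, h(5.85) ≈ 120571.7150, h(6.95) ≈ 1088161.3554.
Sum = Δx · [h(2.55) + h(3.65) + h(4.75) + h(5.85) + h(6.95)].
Sum ≈ 1346110.8310.

1346110.8310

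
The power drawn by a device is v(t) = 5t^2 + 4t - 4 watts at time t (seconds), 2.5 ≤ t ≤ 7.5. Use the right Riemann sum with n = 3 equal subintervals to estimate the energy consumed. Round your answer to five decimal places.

Δt = (7.5 − 2.5)/3 = 5/3.
Right endpoints: 25/6, 35/6, 7.5.
v(25/6) = 3581/36, v(35/6) = 6821/36, v(7.5) = 307.25.
Sum = Δt · [v(25/6) + v(35/6) + v(7.5)].
Sum ≈ 993.65741.

993.65741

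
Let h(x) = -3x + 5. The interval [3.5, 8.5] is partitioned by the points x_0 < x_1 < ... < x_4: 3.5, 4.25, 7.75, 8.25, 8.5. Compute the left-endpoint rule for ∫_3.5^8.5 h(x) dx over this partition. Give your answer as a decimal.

Subinterval widths: 0.75, 3.5, 0.5, 0.25.
Left endpoints: 3.5, 4.25, 7.75, 8.25.
h(3.5) = -5.5, h(4.25) = -7.75, h(7.75) = -18.25, h(8.25) = -19.75.
Sum = Σ Δx_i · h(x_i).
Sum = -45.3125.

-45.3125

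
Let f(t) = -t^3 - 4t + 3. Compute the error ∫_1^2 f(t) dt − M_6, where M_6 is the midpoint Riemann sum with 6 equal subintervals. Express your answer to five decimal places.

Exact integral: ∫_1^2 f(t) dt = -6.75.
M_6 ≈ -6.7395833.
Error ≈ -6.75 − (-6.7395833) ≈ -0.01042.

-0.01042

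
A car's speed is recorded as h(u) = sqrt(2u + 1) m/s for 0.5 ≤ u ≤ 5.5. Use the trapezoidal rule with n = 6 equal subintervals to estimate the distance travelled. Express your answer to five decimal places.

12.88970

Δu = (5.5 − 0.5)/6 = 5/6.
h(0.5) ≈ 1.41421, h(4/3) ≈ 1.91485, h(13/6) ≈ 2.30940, h(3) ≈ 2.64575, h(23/6) ≈ 2.94392, h(14/3) ≈ 3.21455, h(5.5) ≈ 3.46410.
T_6 = (Δu/2)·[h(u_0) + 2h(u_1) + ... + 2h(u_{5}) + h(u_6)].
Sum ≈ 12.88970.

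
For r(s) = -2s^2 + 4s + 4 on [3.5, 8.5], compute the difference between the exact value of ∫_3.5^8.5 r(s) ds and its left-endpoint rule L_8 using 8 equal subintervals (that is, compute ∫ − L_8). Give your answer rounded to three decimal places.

-30.599

Exact integral: ∫_3.5^8.5 r(s) ds ≈ -240.83333.
L_8 = -210.234375.
Error ≈ -240.83333 − (-210.234375) ≈ -30.599.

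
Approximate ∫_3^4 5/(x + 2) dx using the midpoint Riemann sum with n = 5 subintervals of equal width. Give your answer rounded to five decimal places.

Δx = (4 − 3)/5 = 0.2.
Midpoints: 3.1, 3.3, 3.5, 3.7, 3.9.
f(3.1) = 50/51, f(3.3) = 50/53, f(3.5) = 10/11, f(3.7) = 50/57, f(3.9) = 50/59.
Sum = Δx · [f(3.1) + f(3.3) + f(3.5) + f(3.7) + f(3.9)].
Sum ≈ 0.91151.

0.91151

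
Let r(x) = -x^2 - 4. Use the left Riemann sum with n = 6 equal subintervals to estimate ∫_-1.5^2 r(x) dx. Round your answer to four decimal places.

Δx = (2 − (-1.5))/6 = 7/12.
Left endpoints: -1.5, -11/12, -1/3, 0.25, 5/6, 17/12.
r(-1.5) = -6.25, r(-11/12) = -697/144, r(-1/3) = -37/9, r(0.25) = -4.0625, r(5/6) = -169/36, r(17/12) = -865/144.
Sum = Δx · [r(-1.5) + r(-11/12) + r(-1/3) + ...].
Sum ≈ -17.4797.

-17.4797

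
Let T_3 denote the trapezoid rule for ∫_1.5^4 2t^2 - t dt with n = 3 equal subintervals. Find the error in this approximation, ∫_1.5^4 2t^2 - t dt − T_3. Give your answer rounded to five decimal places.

-0.57870

Exact integral: ∫_1.5^4 f(t) dt ≈ 33.5416667.
T_3 ≈ 34.1203704.
Error ≈ 33.5416667 − 34.1203704 ≈ -0.57870.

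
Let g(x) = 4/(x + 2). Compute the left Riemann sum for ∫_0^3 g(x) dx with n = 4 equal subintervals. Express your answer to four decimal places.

Δx = (3 − 0)/4 = 0.75.
Left endpoints: 0, 0.75, 1.5, 2.25.
g(0) = 2, g(0.75) = 16/11, g(1.5) = 8/7, g(2.25) = 16/17.
Sum = Δx · [g(0) + g(0.75) + g(1.5) + g(2.25)].
Sum ≈ 4.1539.

4.1539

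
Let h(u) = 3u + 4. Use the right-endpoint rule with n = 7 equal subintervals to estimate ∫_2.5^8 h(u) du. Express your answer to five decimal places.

115.10714

Δu = (8 − 2.5)/7 = 11/14.
Right endpoints: 23/7, 57/14, 34/7, 79/14, 45/7, 101/14, 8.
h(23/7) = 97/7, h(57/14) = 227/14, h(34/7) = 130/7, h(79/14) = 293/14, h(45/7) = 163/7, h(101/14) = 359/14, h(8) = 28.
Sum = Δu · [h(23/7) + h(57/14) + h(34/7) + ...].
Sum ≈ 115.10714.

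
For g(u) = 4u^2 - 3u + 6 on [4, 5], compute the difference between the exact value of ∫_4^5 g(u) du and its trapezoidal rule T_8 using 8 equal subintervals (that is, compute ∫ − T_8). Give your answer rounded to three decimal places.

-0.010

Exact integral: ∫_4^5 g(u) du ≈ 73.83333.
T_8 = 73.84375.
Error ≈ 73.83333 − 73.84375 ≈ -0.010.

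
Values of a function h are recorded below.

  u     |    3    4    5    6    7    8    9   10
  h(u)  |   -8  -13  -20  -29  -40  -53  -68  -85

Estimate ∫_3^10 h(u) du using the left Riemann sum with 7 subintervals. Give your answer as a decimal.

Δu = 1.
Sum = 1·[(-8) + (-13) + (-20) + (-29) + (-40) + (-53) + (-68)] = -231.

-231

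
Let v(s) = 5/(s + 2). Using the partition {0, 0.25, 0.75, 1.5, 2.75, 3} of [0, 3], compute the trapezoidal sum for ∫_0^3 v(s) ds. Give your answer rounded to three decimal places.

Subinterval widths: 0.25, 0.5, 0.75, 1.25, 0.25.
v(0) = 2.5, v(0.25) = 20/9, v(0.75) = 20/11, v(1.5) = 10/7, v(2.75) = 20/19, v(3) = 1.
On each subinterval the trapezoid contributes (Δs_i/2)·[v(s_{i-1}) + v(s_i)].
Sum ≈ 4.625.

4.625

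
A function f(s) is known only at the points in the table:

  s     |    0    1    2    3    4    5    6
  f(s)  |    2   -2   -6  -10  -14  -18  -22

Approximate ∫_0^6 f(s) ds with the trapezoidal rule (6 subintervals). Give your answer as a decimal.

Δs = 1.
T_6 = (1/2)·[2 + 2·(-2) + 2·(-6) + 2·(-10) + 2·(-14) + 2·(-18) + (-22)] = -60.

-60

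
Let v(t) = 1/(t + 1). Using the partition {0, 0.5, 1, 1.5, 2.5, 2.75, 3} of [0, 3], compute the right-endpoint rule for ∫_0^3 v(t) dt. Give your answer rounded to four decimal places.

1.1982

Subinterval widths: 0.5, 0.5, 0.5, 1, 0.25, 0.25.
Right endpoints: 0.5, 1, 1.5, 2.5, 2.75, 3.
v(0.5) = 2/3, v(1) = 0.5, v(1.5) = 0.4, v(2.5) = 2/7, v(2.75) = 4/15, v(3) = 0.25.
Sum = Σ Δt_i · v(t_i).
Sum ≈ 1.1982.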